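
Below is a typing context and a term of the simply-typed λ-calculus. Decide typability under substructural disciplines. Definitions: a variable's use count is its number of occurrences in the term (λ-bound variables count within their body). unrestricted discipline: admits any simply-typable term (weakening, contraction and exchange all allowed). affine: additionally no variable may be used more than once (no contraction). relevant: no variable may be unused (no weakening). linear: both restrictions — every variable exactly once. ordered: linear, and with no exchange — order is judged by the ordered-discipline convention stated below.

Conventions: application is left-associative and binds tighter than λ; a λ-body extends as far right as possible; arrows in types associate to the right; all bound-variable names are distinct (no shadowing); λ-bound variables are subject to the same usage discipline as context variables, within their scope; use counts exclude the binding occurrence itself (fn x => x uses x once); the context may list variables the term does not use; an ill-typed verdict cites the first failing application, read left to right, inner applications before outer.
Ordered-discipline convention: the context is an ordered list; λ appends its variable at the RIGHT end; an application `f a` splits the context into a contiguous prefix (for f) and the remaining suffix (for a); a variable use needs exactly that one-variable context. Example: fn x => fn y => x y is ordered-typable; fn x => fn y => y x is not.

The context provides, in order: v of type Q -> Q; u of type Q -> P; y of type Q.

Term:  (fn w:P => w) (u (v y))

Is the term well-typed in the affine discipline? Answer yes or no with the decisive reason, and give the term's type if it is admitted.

yes — none of v, u, y, w used more than once; term : P
use counts: v=1, u=1, y=1, w (bound)=1
uses in reading order: w, u, v, y
typing: ✓ — P
per-discipline verdicts: ordered ✗; linear ✓; affine ✓; relevant ✓; unrestricted ✓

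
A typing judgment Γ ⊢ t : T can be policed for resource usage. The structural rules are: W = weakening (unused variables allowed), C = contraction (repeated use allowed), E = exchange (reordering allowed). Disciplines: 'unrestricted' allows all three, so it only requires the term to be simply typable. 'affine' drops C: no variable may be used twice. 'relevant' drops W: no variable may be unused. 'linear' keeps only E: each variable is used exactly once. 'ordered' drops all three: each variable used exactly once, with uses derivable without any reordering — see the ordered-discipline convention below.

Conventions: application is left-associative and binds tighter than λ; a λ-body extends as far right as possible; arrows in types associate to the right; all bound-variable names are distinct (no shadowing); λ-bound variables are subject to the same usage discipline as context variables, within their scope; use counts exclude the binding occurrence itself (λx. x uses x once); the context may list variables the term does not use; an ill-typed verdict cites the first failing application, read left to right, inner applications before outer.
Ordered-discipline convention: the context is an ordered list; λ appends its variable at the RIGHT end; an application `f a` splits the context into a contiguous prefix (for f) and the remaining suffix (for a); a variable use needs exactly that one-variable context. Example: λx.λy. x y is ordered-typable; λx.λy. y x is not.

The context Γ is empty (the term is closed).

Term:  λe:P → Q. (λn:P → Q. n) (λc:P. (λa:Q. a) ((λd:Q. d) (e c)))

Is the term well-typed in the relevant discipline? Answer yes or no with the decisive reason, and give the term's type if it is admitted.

yes — every one of e, n, c, a, d appears; term : (P → Q) → P → Q
use counts: e (bound): 1; n (bound): 1; c (bound): 1; a (bound): 1; d (bound): 1
uses in reading order: n, a, d, e, c
typing: well-typed at (P → Q) → P → Q
across the five disciplines: ordered ✓; linear ✓; affine ✓; relevant ✓; unrestricted ✓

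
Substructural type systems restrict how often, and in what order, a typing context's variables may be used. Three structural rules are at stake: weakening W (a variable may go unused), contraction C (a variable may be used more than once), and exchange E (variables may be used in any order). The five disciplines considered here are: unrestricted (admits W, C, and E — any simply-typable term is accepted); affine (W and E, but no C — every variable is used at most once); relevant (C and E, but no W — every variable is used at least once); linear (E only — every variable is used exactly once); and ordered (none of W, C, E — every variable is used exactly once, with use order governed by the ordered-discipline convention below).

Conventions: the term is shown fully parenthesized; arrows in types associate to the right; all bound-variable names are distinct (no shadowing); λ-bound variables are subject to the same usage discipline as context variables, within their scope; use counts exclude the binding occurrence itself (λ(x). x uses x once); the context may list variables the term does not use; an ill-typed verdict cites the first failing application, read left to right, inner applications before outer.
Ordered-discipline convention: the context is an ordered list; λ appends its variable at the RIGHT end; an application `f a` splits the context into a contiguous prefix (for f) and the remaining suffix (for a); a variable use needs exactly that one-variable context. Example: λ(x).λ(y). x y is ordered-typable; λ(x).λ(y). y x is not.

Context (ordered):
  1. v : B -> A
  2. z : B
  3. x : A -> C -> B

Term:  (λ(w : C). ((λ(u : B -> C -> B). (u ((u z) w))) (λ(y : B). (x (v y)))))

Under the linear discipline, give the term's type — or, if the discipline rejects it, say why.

not well-typed under linear — uses contraction: u ×2
usage: v=1, z=1, x=1, w (λ-bound)=1, u (λ-bound)=2, y (λ-bound)=1
uses in reading order: u, u, z, w, x, v, y
typing: well-typed — term : C -> C -> B
all disciplines: ordered ✗ · linear ✗ · affine ✗ · relevant ✓ · unrestricted ✓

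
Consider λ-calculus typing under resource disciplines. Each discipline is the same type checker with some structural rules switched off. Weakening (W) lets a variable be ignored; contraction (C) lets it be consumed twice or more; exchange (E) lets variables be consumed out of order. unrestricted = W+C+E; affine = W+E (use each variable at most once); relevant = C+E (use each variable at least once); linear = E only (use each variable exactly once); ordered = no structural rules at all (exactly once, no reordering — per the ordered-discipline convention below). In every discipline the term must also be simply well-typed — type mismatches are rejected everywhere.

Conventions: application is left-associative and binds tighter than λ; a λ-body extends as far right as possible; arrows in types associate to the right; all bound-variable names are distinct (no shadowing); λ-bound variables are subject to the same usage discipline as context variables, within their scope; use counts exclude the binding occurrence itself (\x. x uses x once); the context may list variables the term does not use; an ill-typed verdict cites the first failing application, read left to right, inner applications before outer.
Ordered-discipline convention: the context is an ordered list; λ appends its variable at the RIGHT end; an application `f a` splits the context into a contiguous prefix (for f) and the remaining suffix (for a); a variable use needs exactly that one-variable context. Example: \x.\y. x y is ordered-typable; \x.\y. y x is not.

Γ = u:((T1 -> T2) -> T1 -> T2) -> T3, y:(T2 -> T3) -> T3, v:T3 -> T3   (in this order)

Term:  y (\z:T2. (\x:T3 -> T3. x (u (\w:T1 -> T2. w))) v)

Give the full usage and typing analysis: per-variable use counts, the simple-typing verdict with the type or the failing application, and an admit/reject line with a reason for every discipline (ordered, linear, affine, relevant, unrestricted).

use counts: u: 1×; y: 1×; v: 1×; z (bound): 0×; x (bound): 1×; w (bound): 1×
left-to-right use order: y, x, u, w, v
typing: ✓ — T3
ordered ✗ (z left unused)
linear ✗ (z left unused)
affine ✓ (none of u, y, v, z, x, w used more than once)
relevant ✗ (z left unused)
unrestricted ✓ (typability at T3 is all that's needed)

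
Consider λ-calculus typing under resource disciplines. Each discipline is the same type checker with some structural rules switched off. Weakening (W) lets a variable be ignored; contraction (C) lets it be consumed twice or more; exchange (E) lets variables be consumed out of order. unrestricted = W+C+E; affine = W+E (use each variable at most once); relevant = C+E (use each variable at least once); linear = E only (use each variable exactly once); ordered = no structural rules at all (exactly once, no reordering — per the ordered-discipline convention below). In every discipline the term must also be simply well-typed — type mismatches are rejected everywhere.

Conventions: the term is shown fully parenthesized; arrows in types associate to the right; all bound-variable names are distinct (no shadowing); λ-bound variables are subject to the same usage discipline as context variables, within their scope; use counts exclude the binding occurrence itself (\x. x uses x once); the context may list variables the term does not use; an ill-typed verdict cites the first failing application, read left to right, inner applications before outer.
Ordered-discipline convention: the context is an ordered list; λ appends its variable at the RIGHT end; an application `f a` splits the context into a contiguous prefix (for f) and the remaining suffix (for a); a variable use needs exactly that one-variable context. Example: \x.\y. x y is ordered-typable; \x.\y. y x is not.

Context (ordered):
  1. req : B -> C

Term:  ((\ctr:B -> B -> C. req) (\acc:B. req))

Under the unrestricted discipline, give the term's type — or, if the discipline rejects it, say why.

term : B -> C
usage: req: 2×, ctr (bound): 0×, acc (bound): 0×
left-to-right use order: req, req
typing: well-typed at B -> C
per-discipline verdicts: ordered ✗ · linear ✗ · affine ✗ · relevant ✗ · unrestricted ✓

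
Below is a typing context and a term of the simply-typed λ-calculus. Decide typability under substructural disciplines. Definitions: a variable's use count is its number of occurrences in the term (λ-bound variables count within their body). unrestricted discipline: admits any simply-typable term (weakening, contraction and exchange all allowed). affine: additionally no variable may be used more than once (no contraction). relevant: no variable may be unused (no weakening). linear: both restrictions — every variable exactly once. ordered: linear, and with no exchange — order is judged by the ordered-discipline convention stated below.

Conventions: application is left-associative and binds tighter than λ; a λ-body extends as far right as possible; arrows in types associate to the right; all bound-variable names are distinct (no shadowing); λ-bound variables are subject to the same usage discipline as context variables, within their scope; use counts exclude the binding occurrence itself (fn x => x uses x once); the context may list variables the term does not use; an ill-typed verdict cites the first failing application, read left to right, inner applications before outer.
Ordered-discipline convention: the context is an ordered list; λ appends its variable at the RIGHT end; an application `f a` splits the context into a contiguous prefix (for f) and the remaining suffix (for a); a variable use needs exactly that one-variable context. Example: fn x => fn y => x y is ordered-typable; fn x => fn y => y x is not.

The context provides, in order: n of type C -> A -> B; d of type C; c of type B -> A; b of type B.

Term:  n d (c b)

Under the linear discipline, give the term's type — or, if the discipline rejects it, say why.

term : B
variable uses: n ×1; d ×1; c ×1; b ×1
left-to-right use order: n, d, c, b
typing: well-typed at B
all disciplines: ordered ✓, linear ✓, affine ✓, relevant ✓, unrestricted ✓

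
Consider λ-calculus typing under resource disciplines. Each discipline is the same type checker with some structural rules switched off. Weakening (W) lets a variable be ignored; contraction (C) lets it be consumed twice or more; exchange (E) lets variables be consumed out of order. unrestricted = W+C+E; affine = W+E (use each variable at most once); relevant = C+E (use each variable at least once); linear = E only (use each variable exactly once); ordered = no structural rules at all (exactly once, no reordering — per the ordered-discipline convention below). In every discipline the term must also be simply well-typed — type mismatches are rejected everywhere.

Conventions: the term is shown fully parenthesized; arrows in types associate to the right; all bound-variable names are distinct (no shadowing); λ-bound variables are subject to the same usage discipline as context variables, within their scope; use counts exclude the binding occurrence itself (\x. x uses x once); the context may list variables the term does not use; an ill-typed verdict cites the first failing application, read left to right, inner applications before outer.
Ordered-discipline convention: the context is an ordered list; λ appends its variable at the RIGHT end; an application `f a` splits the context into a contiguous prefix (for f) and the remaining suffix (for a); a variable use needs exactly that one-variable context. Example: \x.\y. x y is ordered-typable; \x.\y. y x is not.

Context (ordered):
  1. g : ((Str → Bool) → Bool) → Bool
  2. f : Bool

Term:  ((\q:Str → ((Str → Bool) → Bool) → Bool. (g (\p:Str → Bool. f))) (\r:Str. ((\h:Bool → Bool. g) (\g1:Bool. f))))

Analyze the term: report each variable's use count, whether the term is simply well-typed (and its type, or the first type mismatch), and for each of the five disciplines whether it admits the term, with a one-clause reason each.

use counts: g ×2; f ×2; q (λ-bound) ×0; p (λ-bound) ×0; r (λ-bound) ×0; h (λ-bound) ×0; g1 (λ-bound) ×0
uses in reading order: g, f, g, f
typing: well-typed at Bool
ordered: ✗, uses contraction: g ×2, f ×2; needs weakening: q, p, r, h, g1 unused
linear: ✗, uses contraction: g ×2, f ×2; needs weakening: q, p, r, h, g1 unused
affine: ✗, uses contraction: g ×2, f ×2
relevant: ✗, needs weakening: q, p, r, h, g1 unused
unrestricted: ✓, typability at Bool is all that's needed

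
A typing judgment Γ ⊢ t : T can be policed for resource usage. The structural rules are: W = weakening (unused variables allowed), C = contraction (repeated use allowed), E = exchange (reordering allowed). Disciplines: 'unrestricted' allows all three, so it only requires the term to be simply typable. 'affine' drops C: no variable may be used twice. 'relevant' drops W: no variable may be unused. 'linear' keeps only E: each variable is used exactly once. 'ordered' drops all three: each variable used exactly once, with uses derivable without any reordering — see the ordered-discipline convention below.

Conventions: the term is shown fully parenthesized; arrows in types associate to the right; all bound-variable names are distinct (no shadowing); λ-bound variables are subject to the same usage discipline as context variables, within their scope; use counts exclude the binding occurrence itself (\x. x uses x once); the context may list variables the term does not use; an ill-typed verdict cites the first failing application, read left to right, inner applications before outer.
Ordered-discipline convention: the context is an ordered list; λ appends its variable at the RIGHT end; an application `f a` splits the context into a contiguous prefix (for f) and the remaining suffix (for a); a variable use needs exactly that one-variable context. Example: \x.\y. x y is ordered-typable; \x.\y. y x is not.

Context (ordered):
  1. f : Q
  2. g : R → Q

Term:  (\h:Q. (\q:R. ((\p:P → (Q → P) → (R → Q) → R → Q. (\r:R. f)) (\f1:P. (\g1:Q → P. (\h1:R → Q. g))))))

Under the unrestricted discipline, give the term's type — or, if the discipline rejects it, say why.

term : Q → R → R → Q
counts: f=1, g=1, h [bound]=0, q [bound]=0, p [bound]=0, r [bound]=0, f1 [bound]=0, g1 [bound]=0, h1 [bound]=0
left-to-right use order: f, g
typing: well-typed — term : Q → R → R → Q
per-discipline verdicts: ordered ✗, linear ✗, affine ✓, relevant ✗, unrestricted ✓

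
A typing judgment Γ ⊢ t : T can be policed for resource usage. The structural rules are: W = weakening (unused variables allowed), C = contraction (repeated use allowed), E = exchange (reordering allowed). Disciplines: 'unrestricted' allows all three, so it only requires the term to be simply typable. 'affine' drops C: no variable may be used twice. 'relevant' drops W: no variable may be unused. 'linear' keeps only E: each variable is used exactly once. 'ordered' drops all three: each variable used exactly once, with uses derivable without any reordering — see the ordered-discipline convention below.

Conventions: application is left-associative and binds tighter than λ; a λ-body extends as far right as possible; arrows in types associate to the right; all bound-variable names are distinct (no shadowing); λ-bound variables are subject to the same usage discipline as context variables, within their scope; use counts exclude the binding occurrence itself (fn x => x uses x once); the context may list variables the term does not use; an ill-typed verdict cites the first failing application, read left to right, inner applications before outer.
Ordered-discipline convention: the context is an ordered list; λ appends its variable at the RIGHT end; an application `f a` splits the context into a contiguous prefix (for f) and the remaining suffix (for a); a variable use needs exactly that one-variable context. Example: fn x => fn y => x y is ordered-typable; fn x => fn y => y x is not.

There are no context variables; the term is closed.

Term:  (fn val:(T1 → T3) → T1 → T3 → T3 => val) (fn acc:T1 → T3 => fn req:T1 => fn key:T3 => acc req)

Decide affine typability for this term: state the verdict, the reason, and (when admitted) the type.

yes — no duplicate uses among val, acc, req, key; term : (T1 → T3) → T1 → T3 → T3
counts: val [bound]: 1; acc [bound]: 1; req [bound]: 1; key [bound]: 0
uses in reading order: val, acc, req
typing: well-typed at (T1 → T3) → T1 → T3 → T3
all disciplines: ordered ✗; linear ✗; affine ✓; relevant ✗; unrestricted ✓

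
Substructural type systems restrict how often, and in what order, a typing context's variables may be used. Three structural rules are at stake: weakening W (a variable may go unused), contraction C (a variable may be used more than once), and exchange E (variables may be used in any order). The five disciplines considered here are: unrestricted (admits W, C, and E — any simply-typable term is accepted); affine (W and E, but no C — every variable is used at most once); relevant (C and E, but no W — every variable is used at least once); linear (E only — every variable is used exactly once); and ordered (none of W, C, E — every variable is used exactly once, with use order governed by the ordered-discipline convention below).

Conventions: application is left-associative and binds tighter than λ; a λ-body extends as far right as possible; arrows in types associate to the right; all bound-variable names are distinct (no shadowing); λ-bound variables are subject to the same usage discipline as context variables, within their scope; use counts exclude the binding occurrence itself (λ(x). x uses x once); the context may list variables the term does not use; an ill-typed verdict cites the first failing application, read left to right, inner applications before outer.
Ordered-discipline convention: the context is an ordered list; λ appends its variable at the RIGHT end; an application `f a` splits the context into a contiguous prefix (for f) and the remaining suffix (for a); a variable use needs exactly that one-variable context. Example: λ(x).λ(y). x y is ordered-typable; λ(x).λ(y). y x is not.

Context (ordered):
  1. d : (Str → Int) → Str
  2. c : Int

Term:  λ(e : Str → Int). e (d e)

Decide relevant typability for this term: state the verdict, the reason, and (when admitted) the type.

no — unused: c — weakening required
variable uses: d=1, c=0, e [bound]=2
left-to-right use order: e, d, e
typing: well-typed — term : (Str → Int) → Int
across the five disciplines: ordered ✗; linear ✗; affine ✗; relevant ✗; unrestricted ✓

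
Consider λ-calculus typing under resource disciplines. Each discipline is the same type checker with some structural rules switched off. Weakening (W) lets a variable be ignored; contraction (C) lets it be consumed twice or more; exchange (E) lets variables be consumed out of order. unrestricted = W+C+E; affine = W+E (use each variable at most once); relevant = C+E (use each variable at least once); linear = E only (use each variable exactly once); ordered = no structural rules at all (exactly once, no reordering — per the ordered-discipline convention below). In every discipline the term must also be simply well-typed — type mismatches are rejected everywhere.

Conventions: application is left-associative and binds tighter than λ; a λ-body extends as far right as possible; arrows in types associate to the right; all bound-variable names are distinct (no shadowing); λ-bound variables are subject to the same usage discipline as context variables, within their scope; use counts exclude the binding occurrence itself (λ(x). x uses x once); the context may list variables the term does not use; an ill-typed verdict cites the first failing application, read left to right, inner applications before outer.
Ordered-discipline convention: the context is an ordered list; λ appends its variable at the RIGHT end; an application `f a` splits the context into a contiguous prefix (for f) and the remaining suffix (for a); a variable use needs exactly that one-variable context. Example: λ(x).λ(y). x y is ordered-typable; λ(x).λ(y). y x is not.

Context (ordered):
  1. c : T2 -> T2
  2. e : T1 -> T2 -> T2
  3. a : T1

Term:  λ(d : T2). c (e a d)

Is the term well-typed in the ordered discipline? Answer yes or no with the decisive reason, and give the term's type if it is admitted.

yes — single-use (c, e, a, d), ordered derivation ok; term : T2 -> T2
use counts: c: 1×, e: 1×, a: 1×, d [bound]: 1×
uses in reading order: c, e, a, d
typing: the term checks, with type T2 -> T2
per-discipline verdicts: ordered ✓; linear ✓; affine ✓; relevant ✓; unrestricted ✓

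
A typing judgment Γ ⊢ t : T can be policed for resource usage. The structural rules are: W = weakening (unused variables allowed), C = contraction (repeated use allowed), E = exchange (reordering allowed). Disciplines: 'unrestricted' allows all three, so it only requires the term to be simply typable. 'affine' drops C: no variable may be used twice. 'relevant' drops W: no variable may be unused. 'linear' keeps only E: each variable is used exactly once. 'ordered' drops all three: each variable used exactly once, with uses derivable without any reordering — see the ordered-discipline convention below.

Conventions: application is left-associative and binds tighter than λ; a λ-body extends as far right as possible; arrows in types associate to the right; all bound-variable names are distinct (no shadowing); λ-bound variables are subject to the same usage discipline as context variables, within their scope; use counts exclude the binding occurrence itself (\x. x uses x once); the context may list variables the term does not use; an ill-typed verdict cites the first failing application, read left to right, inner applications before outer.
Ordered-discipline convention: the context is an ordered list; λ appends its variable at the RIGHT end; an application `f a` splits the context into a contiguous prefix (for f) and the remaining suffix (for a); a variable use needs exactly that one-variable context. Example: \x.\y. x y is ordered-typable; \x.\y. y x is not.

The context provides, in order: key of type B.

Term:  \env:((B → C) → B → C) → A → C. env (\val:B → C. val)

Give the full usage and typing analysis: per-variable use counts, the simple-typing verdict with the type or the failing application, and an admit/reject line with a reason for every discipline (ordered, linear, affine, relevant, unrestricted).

use counts: key: 0; env (λ-bound): 1; val (λ-bound): 1
use order (left to right): env, val
typing: well-typed — term : (((B → C) → B → C) → A → C) → A → C
ordered: ✗, key never used (weakening)
linear: ✗, key never used (weakening)
affine: ✓, key, env, val: no repeats, contraction unneeded
relevant: ✗, key never used (weakening)
unrestricted: ✓, simply typable at (((B → C) → B → C) → A → C) → A → C; W, C, E all held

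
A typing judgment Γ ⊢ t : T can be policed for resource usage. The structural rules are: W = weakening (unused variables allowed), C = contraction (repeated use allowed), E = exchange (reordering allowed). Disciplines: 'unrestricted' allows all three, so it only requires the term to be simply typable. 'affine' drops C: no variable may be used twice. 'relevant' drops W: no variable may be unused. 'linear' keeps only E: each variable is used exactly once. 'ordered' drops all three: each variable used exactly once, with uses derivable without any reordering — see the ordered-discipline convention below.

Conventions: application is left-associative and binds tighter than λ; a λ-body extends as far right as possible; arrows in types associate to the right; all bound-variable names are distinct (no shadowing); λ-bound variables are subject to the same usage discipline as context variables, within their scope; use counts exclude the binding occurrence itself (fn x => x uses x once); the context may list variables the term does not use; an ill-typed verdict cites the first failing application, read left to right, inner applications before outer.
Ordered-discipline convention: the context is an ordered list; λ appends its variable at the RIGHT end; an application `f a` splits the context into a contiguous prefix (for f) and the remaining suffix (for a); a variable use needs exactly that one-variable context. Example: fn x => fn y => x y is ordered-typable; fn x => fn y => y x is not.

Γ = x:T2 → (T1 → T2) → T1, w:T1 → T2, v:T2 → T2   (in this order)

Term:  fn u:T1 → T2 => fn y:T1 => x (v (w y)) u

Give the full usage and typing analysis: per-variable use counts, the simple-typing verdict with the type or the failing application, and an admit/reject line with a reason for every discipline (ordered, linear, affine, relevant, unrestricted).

variable uses: x=1; w=1; v=1; u (λ-bound)=1; y (λ-bound)=1
uses in reading order: x, v, w, y, u
typing: well-typed at (T1 → T2) → T1 → T1
ordered: ✗, no ordered split (uses run x, v, w, y, u)
linear: ✓, single use per variable (x, w, v, u, y)
affine: ✓, none of x, w, v, u, y used more than once
relevant: ✓, at least one use each (x, w, v, u, y)
unrestricted: ✓, typability at (T1 → T2) → T1 → T1 is all that's needed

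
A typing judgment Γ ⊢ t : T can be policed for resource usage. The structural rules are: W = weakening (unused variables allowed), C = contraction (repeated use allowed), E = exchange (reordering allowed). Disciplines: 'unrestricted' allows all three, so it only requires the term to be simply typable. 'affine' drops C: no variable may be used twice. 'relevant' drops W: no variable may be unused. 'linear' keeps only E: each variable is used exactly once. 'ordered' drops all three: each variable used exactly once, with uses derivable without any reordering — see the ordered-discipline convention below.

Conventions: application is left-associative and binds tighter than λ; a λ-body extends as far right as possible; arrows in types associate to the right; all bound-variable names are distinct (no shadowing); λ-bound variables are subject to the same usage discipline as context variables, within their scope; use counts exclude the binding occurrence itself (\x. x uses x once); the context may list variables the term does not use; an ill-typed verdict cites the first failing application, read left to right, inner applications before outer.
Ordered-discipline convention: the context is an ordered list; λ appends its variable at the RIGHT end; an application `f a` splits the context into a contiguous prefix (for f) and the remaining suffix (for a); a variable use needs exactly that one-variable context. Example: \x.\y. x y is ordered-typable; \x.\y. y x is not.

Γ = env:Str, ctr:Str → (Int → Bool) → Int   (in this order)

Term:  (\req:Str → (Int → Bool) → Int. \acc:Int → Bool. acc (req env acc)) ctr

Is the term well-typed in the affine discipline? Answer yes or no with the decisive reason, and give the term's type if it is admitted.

no — repeated use of acc ×2
usage: env ×1, ctr ×1, req (λ-bound) ×1, acc (λ-bound) ×2
left-to-right use order: acc, req, env, acc, ctr
typing: ✓ — (Int → Bool) → Bool
per-discipline verdicts: ordered ✗ · linear ✗ · affine ✗ · relevant ✓ · unrestricted ✓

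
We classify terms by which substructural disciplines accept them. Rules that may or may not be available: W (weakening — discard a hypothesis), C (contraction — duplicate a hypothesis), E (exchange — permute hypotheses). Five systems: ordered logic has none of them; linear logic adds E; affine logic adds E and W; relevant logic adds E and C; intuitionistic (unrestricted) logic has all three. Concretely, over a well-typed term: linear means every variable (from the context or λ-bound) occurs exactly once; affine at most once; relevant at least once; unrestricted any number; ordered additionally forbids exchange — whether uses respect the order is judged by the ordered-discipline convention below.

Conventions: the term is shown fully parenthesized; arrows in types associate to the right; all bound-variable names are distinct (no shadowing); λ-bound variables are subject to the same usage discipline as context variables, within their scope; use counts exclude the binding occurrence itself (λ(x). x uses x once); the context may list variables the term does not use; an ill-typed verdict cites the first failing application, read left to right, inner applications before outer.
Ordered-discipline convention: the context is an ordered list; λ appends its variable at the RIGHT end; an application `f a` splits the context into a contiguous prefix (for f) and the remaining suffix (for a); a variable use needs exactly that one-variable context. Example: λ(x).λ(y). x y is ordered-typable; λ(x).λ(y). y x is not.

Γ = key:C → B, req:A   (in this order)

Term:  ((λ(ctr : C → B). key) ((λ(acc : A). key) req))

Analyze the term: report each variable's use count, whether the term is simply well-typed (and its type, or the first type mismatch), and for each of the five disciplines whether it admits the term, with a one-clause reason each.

usage: key ×2; req ×1; ctr (bound) ×0; acc (bound) ×0
order of uses: key, key, req
typing: well-typed — term : C → B
ordered: ✗, needs contraction — key ×2; unused: ctr, acc — weakening required
linear: ✗, needs contraction — key ×2; unused: ctr, acc — weakening required
affine: ✗, needs contraction — key ×2
relevant: ✗, unused: ctr, acc — weakening required
unrestricted: ✓, well-typed at C → B; no restrictions here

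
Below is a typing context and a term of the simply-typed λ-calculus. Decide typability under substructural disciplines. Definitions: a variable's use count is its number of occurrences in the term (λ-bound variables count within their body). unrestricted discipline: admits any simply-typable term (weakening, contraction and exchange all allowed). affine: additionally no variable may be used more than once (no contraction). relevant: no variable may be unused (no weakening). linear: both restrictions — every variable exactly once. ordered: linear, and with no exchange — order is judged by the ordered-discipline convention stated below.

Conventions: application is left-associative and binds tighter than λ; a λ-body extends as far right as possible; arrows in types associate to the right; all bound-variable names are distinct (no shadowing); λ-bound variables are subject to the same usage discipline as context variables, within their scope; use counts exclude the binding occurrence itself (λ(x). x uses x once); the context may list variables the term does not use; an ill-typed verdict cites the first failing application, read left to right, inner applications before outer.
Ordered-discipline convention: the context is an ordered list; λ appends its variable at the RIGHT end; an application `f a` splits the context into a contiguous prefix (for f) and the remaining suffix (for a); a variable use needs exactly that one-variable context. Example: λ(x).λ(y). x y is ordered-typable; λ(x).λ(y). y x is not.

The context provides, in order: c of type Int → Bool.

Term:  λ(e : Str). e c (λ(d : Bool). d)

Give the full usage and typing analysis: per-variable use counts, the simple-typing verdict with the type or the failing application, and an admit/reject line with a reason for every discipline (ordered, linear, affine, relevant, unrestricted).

counts: c: 1, e (λ-bound): 1, d (λ-bound): 1
left-to-right use order: e, c, d
typing: ill-typed: can't apply a value of type Str
ordered: ✗ — fails simple typing
linear: ✗ — a type mismatch blocks all five
affine: ✗ — the type mismatch rejects it
relevant: ✗ — not simply typable
unrestricted: ✗ — fails simple typing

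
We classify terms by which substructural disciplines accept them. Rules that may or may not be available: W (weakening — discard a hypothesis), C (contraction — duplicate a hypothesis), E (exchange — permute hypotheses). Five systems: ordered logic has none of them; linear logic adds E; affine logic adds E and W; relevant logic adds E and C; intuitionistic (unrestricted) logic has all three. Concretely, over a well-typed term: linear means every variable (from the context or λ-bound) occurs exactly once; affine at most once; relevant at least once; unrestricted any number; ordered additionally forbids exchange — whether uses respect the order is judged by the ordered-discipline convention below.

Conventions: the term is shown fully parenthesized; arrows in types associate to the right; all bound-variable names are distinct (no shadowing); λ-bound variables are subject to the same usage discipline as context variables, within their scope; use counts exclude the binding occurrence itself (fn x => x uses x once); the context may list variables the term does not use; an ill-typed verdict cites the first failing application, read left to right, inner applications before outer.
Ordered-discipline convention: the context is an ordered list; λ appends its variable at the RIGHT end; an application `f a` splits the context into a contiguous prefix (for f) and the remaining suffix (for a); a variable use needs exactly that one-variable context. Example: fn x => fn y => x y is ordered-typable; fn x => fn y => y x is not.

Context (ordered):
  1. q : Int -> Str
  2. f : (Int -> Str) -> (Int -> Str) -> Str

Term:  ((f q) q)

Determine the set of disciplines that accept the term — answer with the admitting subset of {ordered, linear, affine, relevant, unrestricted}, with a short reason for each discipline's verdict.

admitting disciplines: relevant, unrestricted
variable uses: q=2; f=1
left-to-right use order: f, q, q
typing: well-typed at Str
ordered ✗ (repeated use of q ×2)
linear ✗ (repeated use of q ×2)
affine ✗ (repeated use of q ×2)
relevant ✓ (q, f: all used, weakening unneeded)
unrestricted ✓ (typability at Str is all that's needed)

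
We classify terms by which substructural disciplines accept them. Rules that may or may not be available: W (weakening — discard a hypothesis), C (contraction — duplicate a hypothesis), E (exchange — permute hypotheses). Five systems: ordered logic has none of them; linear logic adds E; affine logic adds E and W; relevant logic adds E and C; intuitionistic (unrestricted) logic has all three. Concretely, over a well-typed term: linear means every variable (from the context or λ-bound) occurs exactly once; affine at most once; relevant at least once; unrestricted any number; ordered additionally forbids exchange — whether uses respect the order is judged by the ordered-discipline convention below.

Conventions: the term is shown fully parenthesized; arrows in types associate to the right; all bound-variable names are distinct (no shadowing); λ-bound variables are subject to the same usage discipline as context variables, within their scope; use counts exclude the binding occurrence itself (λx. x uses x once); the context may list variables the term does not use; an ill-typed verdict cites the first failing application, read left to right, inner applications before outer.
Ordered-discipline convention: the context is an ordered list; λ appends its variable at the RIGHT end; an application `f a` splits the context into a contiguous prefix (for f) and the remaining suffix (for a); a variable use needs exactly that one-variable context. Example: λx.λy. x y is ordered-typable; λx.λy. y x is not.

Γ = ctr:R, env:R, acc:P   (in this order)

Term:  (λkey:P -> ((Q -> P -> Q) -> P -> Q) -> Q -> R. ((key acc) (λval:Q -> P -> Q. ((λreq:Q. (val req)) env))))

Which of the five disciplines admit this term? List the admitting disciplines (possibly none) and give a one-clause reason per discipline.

admitting disciplines: none
variable uses: ctr: 0×; env: 1×; acc: 1×; key (λ-bound): 1×; val (λ-bound): 1×; req (λ-bound): 1×
uses in reading order: key, acc, val, req, env
typing: ill-typed: a function awaiting Q gets R
ordered: ✗ — not simply typable
linear: ✗ — fails simple typing
affine: ✗ — a type mismatch blocks all five
relevant: ✗ — the type mismatch rejects it
unrestricted: ✗ — not simply typable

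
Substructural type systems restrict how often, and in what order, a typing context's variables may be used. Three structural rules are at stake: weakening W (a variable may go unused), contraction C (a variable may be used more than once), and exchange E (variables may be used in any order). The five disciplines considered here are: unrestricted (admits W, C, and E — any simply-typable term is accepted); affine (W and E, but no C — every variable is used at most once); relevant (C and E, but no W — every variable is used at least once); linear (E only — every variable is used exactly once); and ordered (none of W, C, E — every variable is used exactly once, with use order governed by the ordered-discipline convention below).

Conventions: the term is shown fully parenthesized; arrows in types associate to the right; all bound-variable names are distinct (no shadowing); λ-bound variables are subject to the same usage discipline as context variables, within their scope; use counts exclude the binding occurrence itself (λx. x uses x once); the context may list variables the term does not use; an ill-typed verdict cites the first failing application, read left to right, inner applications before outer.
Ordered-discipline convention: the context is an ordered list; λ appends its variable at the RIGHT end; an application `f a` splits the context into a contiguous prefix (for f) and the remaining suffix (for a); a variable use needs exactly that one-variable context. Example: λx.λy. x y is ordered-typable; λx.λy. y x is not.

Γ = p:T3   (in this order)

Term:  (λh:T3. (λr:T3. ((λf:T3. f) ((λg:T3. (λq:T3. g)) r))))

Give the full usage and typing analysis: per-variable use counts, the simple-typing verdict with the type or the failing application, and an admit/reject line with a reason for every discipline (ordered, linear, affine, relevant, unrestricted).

usage: p: 0×; h (λ-bound): 0×; r (λ-bound): 1×; f (λ-bound): 1×; g (λ-bound): 1×; q (λ-bound): 0×
order of uses: f, g, r
typing: ill-typed: a function awaiting T3 gets T3 → T3
ordered: ✗, fails simple typing
linear: ✗, a type mismatch blocks all five
affine: ✗, the type mismatch rejects it
relevant: ✗, not simply typable
unrestricted: ✗, fails simple typing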